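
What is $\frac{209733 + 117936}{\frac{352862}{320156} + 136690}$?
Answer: $\frac{52452598182}{21881238251} \approx 2.3971$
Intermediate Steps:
$\frac{209733 + 117936}{\frac{352862}{320156} + 136690} = \frac{327669}{352862 \cdot \frac{1}{320156} + 136690} = \frac{327669}{\frac{176431}{160078} + 136690} = \frac{327669}{\frac{21881238251}{160078}} = 327669 \cdot \frac{160078}{21881238251} = \frac{52452598182}{21881238251}$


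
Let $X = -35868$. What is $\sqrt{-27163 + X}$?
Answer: $i \sqrt{63031} \approx 251.06 i$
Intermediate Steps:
$\sqrt{-27163 + X} = \sqrt{-27163 - 35868} = \sqrt{-63031} = i \sqrt{63031}$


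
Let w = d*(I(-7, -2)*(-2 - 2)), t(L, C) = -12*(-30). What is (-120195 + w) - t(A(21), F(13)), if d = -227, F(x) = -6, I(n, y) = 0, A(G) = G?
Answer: -120555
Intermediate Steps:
t(L, C) = 360
w = 0 (w = -0*(-2 - 2) = -0*(-4) = -227*0 = 0)
(-120195 + w) - t(A(21), F(13)) = (-120195 + 0) - 1*360 = -120195 - 360 = -120555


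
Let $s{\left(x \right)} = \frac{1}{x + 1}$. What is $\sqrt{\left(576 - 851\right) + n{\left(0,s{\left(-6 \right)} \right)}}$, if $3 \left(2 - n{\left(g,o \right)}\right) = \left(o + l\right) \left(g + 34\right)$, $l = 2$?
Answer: $\frac{3 i \sqrt{815}}{5} \approx 17.129 i$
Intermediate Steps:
$s{\left(x \right)} = \frac{1}{1 + x}$
$n{\left(g,o \right)} = 2 - \frac{\left(2 + o\right) \left(34 + g\right)}{3}$ ($n{\left(g,o \right)} = 2 - \frac{\left(o + 2\right) \left(g + 34\right)}{3} = 2 - \frac{\left(2 + o\right) \left(34 + g\right)}{3}$)
$\sqrt{\left(576 - 851\right) + n{\left(0,s{\left(-6 \right)} \right)}} = \sqrt{\left(576 - 851\right) - \left(\frac{62}{3} + \frac{34}{3 \left(1 - 6\right)}\right)} = \sqrt{-275 - \left(\frac{62}{3} - \frac{34}{15}\right)} = \sqrt{-275 - \frac{92}{5}} = \sqrt{- \frac{1467}{5}} = \frac{3 i \sqrt{815}}{5}$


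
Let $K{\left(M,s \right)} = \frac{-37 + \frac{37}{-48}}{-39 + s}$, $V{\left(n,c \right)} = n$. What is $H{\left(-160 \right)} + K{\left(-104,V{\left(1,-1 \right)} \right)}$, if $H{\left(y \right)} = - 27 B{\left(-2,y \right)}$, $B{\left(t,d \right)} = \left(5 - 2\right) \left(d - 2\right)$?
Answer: $\frac{23936341}{1824} \approx 13123.0$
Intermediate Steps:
$B{\left(t,d \right)} = -6 + 3 d$ ($B{\left(t,d \right)} = 3 \left(-2 + d\right) = -6 + 3 d$)
$K{\left(M,s \right)} = - \frac{1813}{48 \left(-39 + s\right)}$ ($K{\left(M,s \right)} = \frac{-37 + 37 \left(- \frac{1}{48}\right)}{-39 + s} = \frac{-37 - \frac{37}{48}}{-39 + s} = - \frac{1813}{48 \left(-39 + s\right)}$)
$H{\left(y \right)} = 162 - 81 y$ ($H{\left(y \right)} = - 27 \left(-6 + 3 y\right) = 162 - 81 y$)
$H{\left(-160 \right)} + K{\left(-104,V{\left(1,-1 \right)} \right)} = \left(162 - -12960\right) - \frac{1813}{-1872 + 48 \cdot 1} = \left(162 + 12960\right) - \frac{1813}{-1872 + 48} = 13122 - \frac{1813}{-1824} = 13122 - - \frac{1813}{1824} = 13122 + \frac{1813}{1824} = \frac{23936341}{1824}$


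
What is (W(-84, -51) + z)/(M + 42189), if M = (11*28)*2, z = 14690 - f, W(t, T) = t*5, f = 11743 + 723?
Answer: 1804/42805 ≈ 0.042145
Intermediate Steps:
f = 12466
W(t, T) = 5*t
z = 2224 (z = 14690 - 1*12466 = 14690 - 12466 = 2224)
M = 616 (M = 308*2 = 616)
(W(-84, -51) + z)/(M + 42189) = (5*(-84) + 2224)/(616 + 42189) = (-420 + 2224)/42805 = 1804*(1/42805) = 1804/42805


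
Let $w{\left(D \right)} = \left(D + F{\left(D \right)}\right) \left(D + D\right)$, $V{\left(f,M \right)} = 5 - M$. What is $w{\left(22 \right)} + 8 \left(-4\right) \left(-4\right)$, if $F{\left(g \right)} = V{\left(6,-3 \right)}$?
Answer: $1448$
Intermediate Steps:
$F{\left(g \right)} = 8$ ($F{\left(g \right)} = 5 - -3 = 5 + 3 = 8$)
$w{\left(D \right)} = 2 D \left(8 + D\right)$ ($w{\left(D \right)} = \left(D + 8\right) \left(D + D\right) = \left(8 + D\right) 2 D = 2 D \left(8 + D\right)$)
$w{\left(22 \right)} + 8 \left(-4\right) \left(-4\right) = 2 \cdot 22 \left(8 + 22\right) + 8 \left(-4\right) \left(-4\right) = 2 \cdot 22 \cdot 30 - -128 = 1320 + 128 = 1448$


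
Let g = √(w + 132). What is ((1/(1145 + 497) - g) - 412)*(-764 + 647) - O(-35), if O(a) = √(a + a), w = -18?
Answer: 79150851/1642 + 117*√114 - I*√70 ≈ 49453.0 - 8.3666*I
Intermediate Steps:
g = √114 (g = √(-18 + 132) = √114 ≈ 10.677)
O(a) = √2*√a (O(a) = √(2*a) = √2*√a)
((1/(1145 + 497) - g) - 412)*(-764 + 647) - O(-35) = ((1/(1145 + 497) - √114) - 412)*(-764 + 647) - √2*√(-35) = ((1/1642 - √114) - 412)*(-117) - √2*I*√35 = ((1/1642 - √114) - 412)*(-117) - I*√70 = (-676503/1642 - √114)*(-117) - I*√70 = (79150851/1642 + 117*√114) - I*√70 = 79150851/1642 + 117*√114 - I*√70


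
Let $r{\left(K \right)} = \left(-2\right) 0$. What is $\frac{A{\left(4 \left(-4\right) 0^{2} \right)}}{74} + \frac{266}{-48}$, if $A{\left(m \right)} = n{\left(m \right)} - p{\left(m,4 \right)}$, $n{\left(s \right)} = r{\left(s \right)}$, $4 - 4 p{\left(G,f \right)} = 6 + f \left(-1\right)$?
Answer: $- \frac{4927}{888} \approx -5.5484$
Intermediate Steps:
$r{\left(K \right)} = 0$
$p{\left(G,f \right)} = - \frac{1}{2} + \frac{f}{4}$ ($p{\left(G,f \right)} = 1 - \frac{6 + f \left(-1\right)}{4} = 1 - \frac{6 - f}{4} = 1 + \left(- \frac{3}{2} + \frac{f}{4}\right) = - \frac{1}{2} + \frac{f}{4}$)
$n{\left(s \right)} = 0$
$A{\left(m \right)} = - \frac{1}{2}$ ($A{\left(m \right)} = 0 - \left(- \frac{1}{2} + \frac{1}{4} \cdot 4\right) = 0 - \left(- \frac{1}{2} + 1\right) = 0 - \frac{1}{2} = - \frac{1}{2}$)
$\frac{A{\left(4 \left(-4\right) 0^{2} \right)}}{74} + \frac{266}{-48} = - \frac{1}{2 \cdot 74} + \frac{266}{-48} = \left(- \frac{1}{2}\right) \frac{1}{74} + 266 \left(- \frac{1}{48}\right) = - \frac{1}{148} - \frac{133}{24} = - \frac{4927}{888}$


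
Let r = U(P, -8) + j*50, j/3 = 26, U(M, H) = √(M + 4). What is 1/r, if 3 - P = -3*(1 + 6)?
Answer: 975/3802493 - √7/7604986 ≈ 0.00025606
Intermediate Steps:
P = 24 (P = 3 - (-3)*(1 + 6) = 3 - (-3)*7 = 3 - 1*(-21) = 3 + 21 = 24)
U(M, H) = √(4 + M)
j = 78 (j = 3*26 = 78)
r = 3900 + 2*√7 (r = √(4 + 24) + 78*50 = √28 + 3900 = 2*√7 + 3900 = 3900 + 2*√7 ≈ 3905.3)
1/r = 1/(3900 + 2*√7)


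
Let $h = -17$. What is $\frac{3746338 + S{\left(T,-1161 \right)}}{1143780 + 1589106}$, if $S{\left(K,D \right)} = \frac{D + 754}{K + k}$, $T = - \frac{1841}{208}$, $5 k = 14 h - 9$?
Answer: $\frac{37826220943}{27593494461} \approx 1.3708$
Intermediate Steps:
$k = - \frac{247}{5}$ ($k = \frac{14 \left(-17\right) - 9}{5} = \frac{-238 - 9}{5} = \frac{1}{5} \left(-247\right) = - \frac{247}{5} \approx -49.4$)
$T = - \frac{1841}{208}$ ($T = \left(-1841\right) \frac{1}{208} = - \frac{1841}{208} \approx -8.851$)
$S{\left(K,D \right)} = \frac{754 + D}{- \frac{247}{5} + K}$ ($S{\left(K,D \right)} = \frac{D + 754}{K - \frac{247}{5}} = \frac{754 + D}{- \frac{247}{5} + K}$)
$\frac{3746338 + S{\left(T,-1161 \right)}}{1143780 + 1589106} = \frac{3746338 + \frac{5 \left(754 - 1161\right)}{-247 + 5 \left(- \frac{1841}{208}\right)}}{1143780 + 1589106} = \frac{3746338 + 5 \frac{1}{-247 - \frac{9205}{208}} \left(-407\right)}{2732886} = \left(3746338 + 5 \frac{1}{- \frac{60581}{208}} \left(-407\right)\right) \frac{1}{2732886} = \left(3746338 + 5 \left(- \frac{208}{60581}\right) \left(-407\right)\right) \frac{1}{2732886} = \left(3746338 + \frac{423280}{60581}\right) \frac{1}{2732886} = \frac{226957325658}{60581} \cdot \frac{1}{2732886} = \frac{37826220943}{27593494461}$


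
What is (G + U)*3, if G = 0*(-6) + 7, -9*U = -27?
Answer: 30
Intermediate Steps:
U = 3 (U = -⅑*(-27) = 3)
G = 7 (G = 0 + 7 = 7)
(G + U)*3 = (7 + 3)*3 = 10*3 = 30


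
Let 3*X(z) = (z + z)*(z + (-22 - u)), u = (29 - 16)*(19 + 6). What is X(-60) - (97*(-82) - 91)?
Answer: 24325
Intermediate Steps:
u = 325 (u = 13*25 = 325)
X(z) = 2*z*(-347 + z)/3 (X(z) = ((z + z)*(z + (-22 - 1*325)))/3 = ((2*z)*(z + (-22 - 325)))/3 = ((2*z)*(z - 347))/3 = ((2*z)*(-347 + z))/3 = (2*z*(-347 + z))/3 = 2*z*(-347 + z)/3)
X(-60) - (97*(-82) - 91) = (⅔)*(-60)*(-347 - 60) - (97*(-82) - 91) = (⅔)*(-60)*(-407) - (-7954 - 91) = 16280 - 1*(-8045) = 16280 + 8045 = 24325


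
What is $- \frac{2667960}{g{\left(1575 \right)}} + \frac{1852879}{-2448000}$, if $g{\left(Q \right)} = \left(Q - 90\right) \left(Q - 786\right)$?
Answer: $- \frac{21486714947}{7082064000} \approx -3.034$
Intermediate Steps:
$g{\left(Q \right)} = \left(-786 + Q\right) \left(-90 + Q\right)$ ($g{\left(Q \right)} = \left(-90 + Q\right) \left(-786 + Q\right) = \left(-786 + Q\right) \left(-90 + Q\right)$)
$- \frac{2667960}{g{\left(1575 \right)}} + \frac{1852879}{-2448000} = - \frac{2667960}{70740 + 1575^{2} - 1379700} + \frac{1852879}{-2448000} = - \frac{2667960}{70740 + 2480625 - 1379700} + 1852879 \left(- \frac{1}{2448000}\right) = - \frac{2667960}{1171665} - \frac{1852879}{2448000} = \left(-2667960\right) \frac{1}{1171665} - \frac{1852879}{2448000} = - \frac{59288}{26037} - \frac{1852879}{2448000} = - \frac{21486714947}{7082064000}$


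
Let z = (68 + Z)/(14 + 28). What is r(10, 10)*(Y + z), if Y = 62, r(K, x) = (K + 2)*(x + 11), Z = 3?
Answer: 16050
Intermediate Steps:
r(K, x) = (2 + K)*(11 + x)
z = 71/42 (z = (68 + 3)/(14 + 28) = 71/42 ≈ 1.6905)
r(10, 10)*(Y + z) = (22 + 2*10 + 11*10 + 10*10)*(62 + 71/42) = (22 + 20 + 110 + 100)*(2675/42) = 252*(2675/42) = 16050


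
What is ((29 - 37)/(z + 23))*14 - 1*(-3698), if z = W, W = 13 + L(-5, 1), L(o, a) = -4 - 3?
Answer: 107130/29 ≈ 3694.1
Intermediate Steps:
L(o, a) = -7
W = 6 (W = 13 - 7 = 6)
z = 6
((29 - 37)/(z + 23))*14 - 1*(-3698) = ((29 - 37)/(6 + 23))*14 - 1*(-3698) = -8/29*14 + 3698 = -112/29 + 3698 = 107130/29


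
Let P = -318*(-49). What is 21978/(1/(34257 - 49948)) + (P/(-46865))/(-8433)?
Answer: -6490082514195968/18819645 ≈ -3.4486e+8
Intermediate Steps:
P = 15582
21978/(1/(34257 - 49948)) + (P/(-46865))/(-8433) = 21978/(1/(34257 - 49948)) + (15582/(-46865))/(-8433) = 21978/(1/(-15691)) + (15582*(-1/46865))*(-1/8433) = 21978/(-1/15691) - 2226/6695*(-1/8433) = 21978*(-15691) + 742/18819645 = -344856798 + 742/18819645 = -6490082514195968/18819645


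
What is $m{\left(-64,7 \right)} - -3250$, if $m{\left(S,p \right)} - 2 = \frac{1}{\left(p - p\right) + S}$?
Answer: $\frac{208127}{64} \approx 3252.0$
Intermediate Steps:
$m{\left(S,p \right)} = 2 + \frac{1}{S}$ ($m{\left(S,p \right)} = 2 + \frac{1}{\left(p - p\right) + S} = 2 + \frac{1}{0 + S} = 2 + \frac{1}{S}$)
$m{\left(-64,7 \right)} - -3250 = \left(2 + \frac{1}{-64}\right) - -3250 = \left(2 - \frac{1}{64}\right) + 3250 = \frac{127}{64} + 3250 = \frac{208127}{64}$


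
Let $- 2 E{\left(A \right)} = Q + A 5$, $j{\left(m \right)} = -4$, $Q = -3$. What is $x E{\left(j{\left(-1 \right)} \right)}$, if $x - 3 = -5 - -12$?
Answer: $115$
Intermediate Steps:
$x = 10$ ($x = 3 - -7 = 3 + \left(-5 + 12\right) = 3 + 7 = 10$)
$E{\left(A \right)} = \frac{3}{2} - \frac{5 A}{2}$ ($E{\left(A \right)} = - \frac{-3 + A 5}{2} = - \frac{-3 + 5 A}{2} = \frac{3}{2} - \frac{5 A}{2}$)
$x E{\left(j{\left(-1 \right)} \right)} = 10 \left(\frac{3}{2} - -10\right) = 10 \left(\frac{3}{2} + 10\right) = 10 \cdot \frac{23}{2} = 115$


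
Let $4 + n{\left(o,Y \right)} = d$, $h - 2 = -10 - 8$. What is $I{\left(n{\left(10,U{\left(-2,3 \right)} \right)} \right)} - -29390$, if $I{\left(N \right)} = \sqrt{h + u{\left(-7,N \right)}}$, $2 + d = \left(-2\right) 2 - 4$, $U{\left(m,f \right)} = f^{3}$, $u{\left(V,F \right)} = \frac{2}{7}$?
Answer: $29390 + \frac{i \sqrt{770}}{7} \approx 29390.0 + 3.9641 i$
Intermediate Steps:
$u{\left(V,F \right)} = \frac{2}{7}$ ($u{\left(V,F \right)} = 2 \cdot \frac{1}{7} = \frac{2}{7}$)
$h = -16$ ($h = 2 - 18 = -16$)
$d = -10$ ($d = -2 - 8 = -10$)
$n{\left(o,Y \right)} = -14$ ($n{\left(o,Y \right)} = -4 - 10 = -14$)
$I{\left(N \right)} = \frac{i \sqrt{770}}{7}$ ($I{\left(N \right)} = \sqrt{-16 + \frac{2}{7}} = \sqrt{- \frac{110}{7}} = \frac{i \sqrt{770}}{7}$)
$I{\left(n{\left(10,U{\left(-2,3 \right)} \right)} \right)} - -29390 = \frac{i \sqrt{770}}{7} - -29390 = \frac{i \sqrt{770}}{7} + 29390 = 29390 + \frac{i \sqrt{770}}{7}$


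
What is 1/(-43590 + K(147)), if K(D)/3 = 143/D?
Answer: -49/2135767 ≈ -2.2943e-5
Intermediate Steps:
K(D) = 429/D (K(D) = 3*(143/D) = 429/D)
1/(-43590 + K(147)) = 1/(-43590 + 429/147) = 1/(-43590 + 429*(1/147)) = 1/(-43590 + 143/49) = 1/(-2135767/49) = -49/2135767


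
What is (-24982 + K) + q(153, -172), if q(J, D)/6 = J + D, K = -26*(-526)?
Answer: -11420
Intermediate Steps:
K = 13676
q(J, D) = 6*D + 6*J (q(J, D) = 6*(J + D) = 6*(D + J) = 6*D + 6*J)
(-24982 + K) + q(153, -172) = (-24982 + 13676) + (6*(-172) + 6*153) = -11306 + (-1032 + 918) = -11306 - 114 = -11420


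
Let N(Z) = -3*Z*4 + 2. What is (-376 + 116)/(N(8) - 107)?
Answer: 260/201 ≈ 1.2935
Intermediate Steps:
N(Z) = 2 - 12*Z (N(Z) = -12*Z + 2 = 2 - 12*Z)
(-376 + 116)/(N(8) - 107) = (-376 + 116)/((2 - 12*8) - 107) = -260/((2 - 96) - 107) = -260/(-94 - 107) = -260/(-201) = -260*(-1/201) = 260/201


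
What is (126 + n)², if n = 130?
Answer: 65536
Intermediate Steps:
(126 + n)² = (126 + 130)² = 256² = 65536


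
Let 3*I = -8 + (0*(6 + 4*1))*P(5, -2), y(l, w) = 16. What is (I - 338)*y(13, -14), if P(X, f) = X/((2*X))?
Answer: -16352/3 ≈ -5450.7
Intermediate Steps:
P(X, f) = ½ (P(X, f) = X*(1/(2*X)) = ½)
I = -8/3 (I = (-8 + (0*(6 + 4*1))*(½))/3 = (-8 + (0*(6 + 4))*(½))/3 = (-8 + (0*10)*(½))/3 = (-8 + 0*(½))/3 = (-8 + 0)/3 = (⅓)*(-8) = -8/3 ≈ -2.6667)
(I - 338)*y(13, -14) = (-8/3 - 338)*16 = -1022/3*16 = -16352/3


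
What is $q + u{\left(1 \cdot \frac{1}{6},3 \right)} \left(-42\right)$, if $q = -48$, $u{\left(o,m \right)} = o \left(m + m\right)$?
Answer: $-90$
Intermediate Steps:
$u{\left(o,m \right)} = 2 m o$ ($u{\left(o,m \right)} = o 2 m = 2 m o$)
$q + u{\left(1 \cdot \frac{1}{6},3 \right)} \left(-42\right) = -48 + 2 \cdot 3 \cdot 1 \cdot \frac{1}{6} \left(-42\right) = -48 + 2 \cdot 3 \cdot \frac{1}{6} \left(-42\right) = -48 + 1 \left(-42\right) = -48 - 42 = -90$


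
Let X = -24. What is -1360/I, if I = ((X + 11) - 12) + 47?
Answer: -680/11 ≈ -61.818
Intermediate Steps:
I = 22 (I = ((-24 + 11) - 12) + 47 = (-13 - 12) + 47 = -25 + 47 = 22)
-1360/I = -1360/22 = -40*17/11 = -680/11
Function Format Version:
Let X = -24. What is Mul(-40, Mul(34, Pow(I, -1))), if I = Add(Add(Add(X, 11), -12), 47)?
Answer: Rational(-680, 11) ≈ -61.818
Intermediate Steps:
I = 22 (I = Add(Add(Add(-24, 11), -12), 47) = Add(Add(-13, -12), 47) = Add(-25, 47) = 22)
Mul(-40, Mul(34, Pow(I, -1))) = Mul(-40, Mul(34, Pow(22, -1))) = Mul(-40, Mul(34, Rational(1, 22))) = Mul(-40, Rational(17, 11)) = Rational(-680, 11)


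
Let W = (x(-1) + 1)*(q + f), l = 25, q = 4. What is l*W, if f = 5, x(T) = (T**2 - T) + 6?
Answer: 2025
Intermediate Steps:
x(T) = 6 + T**2 - T
W = 81 (W = ((6 + (-1)**2 - 1*(-1)) + 1)*(4 + 5) = ((6 + 1 + 1) + 1)*9 = (8 + 1)*9 = 9*9 = 81)
l*W = 25*81 = 2025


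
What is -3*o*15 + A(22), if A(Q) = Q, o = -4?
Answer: 202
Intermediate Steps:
-3*o*15 + A(22) = -3*(-4)*15 + 22 = 12*15 + 22 = 180 + 22 = 202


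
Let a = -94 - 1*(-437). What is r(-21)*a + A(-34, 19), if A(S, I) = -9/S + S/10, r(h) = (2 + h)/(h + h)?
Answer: 38768/255 ≈ 152.03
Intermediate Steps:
r(h) = (2 + h)/(2*h) (r(h) = (2 + h)/((2*h)) = (2 + h)*(1/(2*h)) = (2 + h)/(2*h))
A(S, I) = -9/S + S/10 (A(S, I) = -9/S + S*(1/10) = -9/S + S/10)
a = 343 (a = -94 + 437 = 343)
r(-21)*a + A(-34, 19) = ((1/2)*(2 - 21)/(-21))*343 + (-9/(-34) + (1/10)*(-34)) = ((1/2)*(-1/21)*(-19))*343 + (-9*(-1/34) - 17/5) = (19/42)*343 + (9/34 - 17/5) = 931/6 - 533/170 = 38768/255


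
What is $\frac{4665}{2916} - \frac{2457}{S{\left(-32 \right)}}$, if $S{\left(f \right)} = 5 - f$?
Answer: $- \frac{2330669}{35964} \approx -64.806$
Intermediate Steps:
$\frac{4665}{2916} - \frac{2457}{S{\left(-32 \right)}} = \frac{4665}{2916} - \frac{2457}{5 - -32} = 4665 \cdot \frac{1}{2916} - \frac{2457}{5 + 32} = \frac{1555}{972} - \frac{2457}{37} = - \frac{2330669}{35964}$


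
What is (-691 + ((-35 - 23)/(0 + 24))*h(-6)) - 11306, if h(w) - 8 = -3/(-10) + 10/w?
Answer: -4324691/360 ≈ -12013.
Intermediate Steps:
h(w) = 83/10 + 10/w (h(w) = 8 + (-3/(-10) + 10/w) = 8 + (-3*(-1/10) + 10/w) = 8 + (3/10 + 10/w) = 83/10 + 10/w)
(-691 + ((-35 - 23)/(0 + 24))*h(-6)) - 11306 = (-691 + ((-35 - 23)/(0 + 24))*(83/10 + 10/(-6))) - 11306 = (-691 + (-58/24)*(83/10 + 10*(-1/6))) - 11306 = (-691 + (-58*1/24)*(83/10 - 5/3)) - 11306 = (-691 - 29/12*199/30) - 11306 = (-691 - 5771/360) - 11306 = -254531/360 - 11306 = -4324691/360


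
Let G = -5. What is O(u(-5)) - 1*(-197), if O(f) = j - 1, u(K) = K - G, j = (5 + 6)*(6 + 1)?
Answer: 273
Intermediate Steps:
j = 77 (j = 11*7 = 77)
u(K) = 5 + K (u(K) = K - 1*(-5) = K + 5 = 5 + K)
O(f) = 76 (O(f) = 77 - 1 = 76)
O(u(-5)) - 1*(-197) = 76 - 1*(-197) = 76 + 197 = 273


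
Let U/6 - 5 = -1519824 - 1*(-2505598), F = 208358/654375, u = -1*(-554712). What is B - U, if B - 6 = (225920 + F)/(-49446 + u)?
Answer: -977793436033988321/165316719375 ≈ -5.9147e+6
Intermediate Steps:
u = 554712
F = 208358/654375 (F = 208358*(1/654375) = 208358/654375 ≈ 0.31841)
B = 1065818620429/165316719375 (B = 6 + (225920 + 208358/654375)/(-49446 + 554712) = 6 + (147836608358/654375)/505266 = 6 + (147836608358/654375)*(1/505266) = 6 + 73918304179/165316719375 = 1065818620429/165316719375 ≈ 6.4471)
U = 5914674 (U = 30 + 6*(-1519824 - 1*(-2505598)) = 30 + 6*(-1519824 + 2505598) = 30 + 6*985774 = 30 + 5914644 = 5914674)
B - U = 1065818620429/165316719375 - 1*5914674 = 1065818620429/165316719375 - 5914674 = -977793436033988321/165316719375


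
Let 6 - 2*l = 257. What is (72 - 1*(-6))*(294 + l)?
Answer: 13143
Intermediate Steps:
l = -251/2 (l = 3 - 1/2*257 = 3 - 257/2 = -251/2 ≈ -125.50)
(72 - 1*(-6))*(294 + l) = (72 - 1*(-6))*(294 - 251/2) = (72 + 6)*(337/2) = 78*(337/2) = 13143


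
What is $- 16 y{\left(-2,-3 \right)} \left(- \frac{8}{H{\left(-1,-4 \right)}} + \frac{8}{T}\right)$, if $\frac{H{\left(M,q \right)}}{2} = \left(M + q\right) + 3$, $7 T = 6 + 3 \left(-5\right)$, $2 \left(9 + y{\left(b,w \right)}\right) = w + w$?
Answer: $- \frac{2432}{3} \approx -810.67$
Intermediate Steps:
$y{\left(b,w \right)} = -9 + w$ ($y{\left(b,w \right)} = -9 + \frac{w + w}{2} = -9 + \frac{2 w}{2} = -9 + w$)
$T = - \frac{9}{7}$ ($T = \frac{6 + 3 \left(-5\right)}{7} = \frac{6 - 15}{7} = \frac{1}{7} \left(-9\right) = - \frac{9}{7} \approx -1.2857$)
$H{\left(M,q \right)} = 6 + 2 M + 2 q$ ($H{\left(M,q \right)} = 2 \left(\left(M + q\right) + 3\right) = 2 \left(3 + M + q\right) = 6 + 2 M + 2 q$)
$- 16 y{\left(-2,-3 \right)} \left(- \frac{8}{H{\left(-1,-4 \right)}} + \frac{8}{T}\right) = - 16 \left(-9 - 3\right) \left(- \frac{8}{6 + 2 \left(-1\right) + 2 \left(-4\right)} + \frac{8}{- \frac{9}{7}}\right) = \left(-16\right) \left(-12\right) \left(- \frac{8}{6 - 2 - 8} + 8 \left(- \frac{7}{9}\right)\right) = 192 \left(- \frac{8}{-4} - \frac{56}{9}\right) = 192 \left(\left(-8\right) \left(- \frac{1}{4}\right) - \frac{56}{9}\right) = 192 \left(2 - \frac{56}{9}\right) = 192 \left(- \frac{38}{9}\right) = - \frac{2432}{3}$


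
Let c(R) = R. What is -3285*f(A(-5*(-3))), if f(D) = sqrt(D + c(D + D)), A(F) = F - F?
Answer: 0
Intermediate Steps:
A(F) = 0
f(D) = sqrt(3)*sqrt(D) (f(D) = sqrt(D + (D + D)) = sqrt(D + 2*D) = sqrt(3*D) = sqrt(3)*sqrt(D))
-3285*f(A(-5*(-3))) = -3285*sqrt(3)*sqrt(0) = -3285*sqrt(3)*0 = -3285*0 = 0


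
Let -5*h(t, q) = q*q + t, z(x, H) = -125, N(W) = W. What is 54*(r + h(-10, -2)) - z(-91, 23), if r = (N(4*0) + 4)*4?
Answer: 5269/5 ≈ 1053.8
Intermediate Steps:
h(t, q) = -t/5 - q**2/5 (h(t, q) = -(q*q + t)/5 = -(q**2 + t)/5 = -(t + q**2)/5 = -t/5 - q**2/5)
r = 16 (r = (4*0 + 4)*4 = (0 + 4)*4 = 4*4 = 16)
54*(r + h(-10, -2)) - z(-91, 23) = 54*(16 + (-1/5*(-10) - 1/5*(-2)**2)) - 1*(-125) = 54*(16 + (2 - 1/5*4)) + 125 = 54*(16 + (2 - 4/5)) + 125 = 54*(16 + 6/5) + 125 = 54*(86/5) + 125 = 4644/5 + 125 = 5269/5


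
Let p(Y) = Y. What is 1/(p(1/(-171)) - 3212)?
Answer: -171/549253 ≈ -0.00031133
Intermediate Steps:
1/(p(1/(-171)) - 3212) = 1/(1/(-171) - 3212) = 1/(-1/171 - 3212) = 1/(-549253/171) = -171/549253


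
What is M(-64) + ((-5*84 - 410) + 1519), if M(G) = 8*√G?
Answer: 689 + 64*I ≈ 689.0 + 64.0*I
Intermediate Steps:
M(-64) + ((-5*84 - 410) + 1519) = 8*√(-64) + ((-5*84 - 410) + 1519) = 8*(8*I) + ((-420 - 410) + 1519) = 64*I + (-830 + 1519) = 64*I + 689 = 689 + 64*I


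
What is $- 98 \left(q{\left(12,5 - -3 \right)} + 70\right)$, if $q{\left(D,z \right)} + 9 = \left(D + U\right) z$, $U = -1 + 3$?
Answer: $-16954$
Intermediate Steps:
$U = 2$
$q{\left(D,z \right)} = -9 + z \left(2 + D\right)$ ($q{\left(D,z \right)} = -9 + \left(D + 2\right) z = -9 + \left(2 + D\right) z = -9 + z \left(2 + D\right)$)
$- 98 \left(q{\left(12,5 - -3 \right)} + 70\right) = - 98 \left(\left(-9 + 2 \left(5 - -3\right) + 12 \left(5 - -3\right)\right) + 70\right) = - 98 \left(\left(-9 + 2 \left(5 + 3\right) + 12 \left(5 + 3\right)\right) + 70\right) = - 98 \left(\left(-9 + 2 \cdot 8 + 12 \cdot 8\right) + 70\right) = - 98 \left(\left(-9 + 16 + 96\right) + 70\right) = - 98 \left(103 + 70\right) = \left(-98\right) 173 = -16954$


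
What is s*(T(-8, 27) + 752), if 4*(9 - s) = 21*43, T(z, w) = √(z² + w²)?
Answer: -162996 - 867*√793/4 ≈ -1.6910e+5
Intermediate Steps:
T(z, w) = √(w² + z²)
s = -867/4 (s = 9 - 21*43/4 = 9 - ¼*903 = 9 - 903/4 = -867/4 ≈ -216.75)
s*(T(-8, 27) + 752) = -867*(√(27² + (-8)²) + 752)/4 = -867*(√(729 + 64) + 752)/4 = -867*(√793 + 752)/4 = -867*(752 + √793)/4 = -162996 - 867*√793/4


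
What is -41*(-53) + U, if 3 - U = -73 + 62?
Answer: 2187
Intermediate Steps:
U = 14 (U = 3 - (-73 + 62) = 3 - 1*(-11) = 3 + 11 = 14)
-41*(-53) + U = -41*(-53) + 14 = 2173 + 14 = 2187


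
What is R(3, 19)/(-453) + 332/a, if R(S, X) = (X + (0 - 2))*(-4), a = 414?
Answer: 29758/31257 ≈ 0.95204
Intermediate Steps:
R(S, X) = 8 - 4*X (R(S, X) = (X - 2)*(-4) = (-2 + X)*(-4) = 8 - 4*X)
R(3, 19)/(-453) + 332/a = (8 - 4*19)/(-453) + 332/414 = (8 - 76)*(-1/453) + 332*(1/414) = -68*(-1/453) + 166/207 = 68/453 + 166/207 = 29758/31257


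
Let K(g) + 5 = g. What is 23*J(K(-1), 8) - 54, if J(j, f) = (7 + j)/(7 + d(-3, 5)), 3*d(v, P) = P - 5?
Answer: -355/7 ≈ -50.714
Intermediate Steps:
d(v, P) = -5/3 + P/3 (d(v, P) = (P - 5)/3 = (-5 + P)/3 = -5/3 + P/3)
K(g) = -5 + g
J(j, f) = 1 + j/7 (J(j, f) = (7 + j)/(7 + (-5/3 + (⅓)*5)) = (7 + j)/(7 + (-5/3 + 5/3)) = (7 + j)/(7 + 0) = (7 + j)/7 = (7 + j)*(⅐) = 1 + j/7)
23*J(K(-1), 8) - 54 = 23*(1 + (-5 - 1)/7) - 54 = 23*(1 + (⅐)*(-6)) - 54 = 23*(1 - 6/7) - 54 = 23*(⅐) - 54 = 23/7 - 54 = -355/7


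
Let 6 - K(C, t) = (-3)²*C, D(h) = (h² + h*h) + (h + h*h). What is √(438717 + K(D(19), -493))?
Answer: 3*√47645 ≈ 654.83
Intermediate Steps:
D(h) = h + 3*h² (D(h) = (h² + h²) + (h + h²) = 2*h² + (h + h²) = h + 3*h²)
K(C, t) = 6 - 9*C (K(C, t) = 6 - (-3)²*C = 6 - 9*C)
√(438717 + K(D(19), -493)) = √(438717 + (6 - 171*(1 + 3*19))) = √(438717 + (6 - 171*(1 + 57))) = √(438717 + (6 - 171*58)) = √(438717 + (6 - 9*1102)) = √(438717 + (6 - 9918)) = √(438717 - 9912) = √428805 = 3*√47645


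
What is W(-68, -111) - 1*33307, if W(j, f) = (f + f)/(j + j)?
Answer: -2264765/68 ≈ -33305.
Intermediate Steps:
W(j, f) = f/j (W(j, f) = (2*f)/((2*j)) = (2*f)*(1/(2*j)) = f/j)
W(-68, -111) - 1*33307 = -111/(-68) - 1*33307 = -111*(-1/68) - 33307 = 111/68 - 33307 = -2264765/68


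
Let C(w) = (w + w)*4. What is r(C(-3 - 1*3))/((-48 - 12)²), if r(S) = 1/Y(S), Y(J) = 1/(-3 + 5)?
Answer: 1/1800 ≈ 0.00055556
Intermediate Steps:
C(w) = 8*w (C(w) = (2*w)*4 = 8*w)
Y(J) = ½ (Y(J) = 1/2 = ½)
r(S) = 2 (r(S) = 1/(½) = 2)
r(C(-3 - 1*3))/((-48 - 12)²) = 2/((-48 - 12)²) = 2/((-60)²) = 2/3600 = 2*(1/3600) = 1/1800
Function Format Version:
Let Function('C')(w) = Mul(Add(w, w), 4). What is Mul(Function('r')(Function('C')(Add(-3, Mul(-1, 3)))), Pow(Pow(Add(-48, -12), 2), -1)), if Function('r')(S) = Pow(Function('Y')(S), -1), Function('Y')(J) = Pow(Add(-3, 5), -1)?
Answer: Rational(1, 1800) ≈ 0.00055556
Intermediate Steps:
Function('C')(w) = Mul(8, w) (Function('C')(w) = Mul(Mul(2, w), 4) = Mul(8, w))
Function('Y')(J) = Rational(1, 2) (Function('Y')(J) = Pow(2, -1) = Rational(1, 2))
Function('r')(S) = 2 (Function('r')(S) = Pow(Rational(1, 2), -1) = 2)
Mul(Function('r')(Function('C')(Add(-3, Mul(-1, 3)))), Pow(Pow(Add(-48, -12), 2), -1)) = Mul(2, Pow(Pow(Add(-48, -12), 2), -1)) = Mul(2, Pow(Pow(-60, 2), -1)) = Mul(2, Pow(3600, -1)) = Mul(2, Rational(1, 3600)) = Rational(1, 1800)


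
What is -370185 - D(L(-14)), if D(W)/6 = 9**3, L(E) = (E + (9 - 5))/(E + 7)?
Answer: -374559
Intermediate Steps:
L(E) = (4 + E)/(7 + E) (L(E) = (E + 4)/(7 + E) = (4 + E)/(7 + E))
D(W) = 4374 (D(W) = 6*9**3 = 6*729 = 4374)
-370185 - D(L(-14)) = -370185 - 1*4374 = -370185 - 4374 = -374559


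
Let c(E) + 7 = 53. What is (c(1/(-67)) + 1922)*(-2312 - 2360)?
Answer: -9194496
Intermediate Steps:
c(E) = 46 (c(E) = -7 + 53 = 46)
(c(1/(-67)) + 1922)*(-2312 - 2360) = (46 + 1922)*(-2312 - 2360) = 1968*(-4672) = -9194496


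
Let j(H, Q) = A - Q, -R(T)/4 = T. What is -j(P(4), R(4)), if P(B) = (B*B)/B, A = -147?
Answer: 131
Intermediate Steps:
R(T) = -4*T
P(B) = B (P(B) = B²/B = B)
j(H, Q) = -147 - Q
-j(P(4), R(4)) = -(-147 - (-4)*4) = -(-147 - 1*(-16)) = -(-147 + 16) = -1*(-131) = 131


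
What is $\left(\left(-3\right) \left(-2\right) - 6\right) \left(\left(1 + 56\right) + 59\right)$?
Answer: $0$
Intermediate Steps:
$\left(\left(-3\right) \left(-2\right) - 6\right) \left(\left(1 + 56\right) + 59\right) = \left(6 - 6\right) \left(57 + 59\right) = 0 \cdot 116 = 0$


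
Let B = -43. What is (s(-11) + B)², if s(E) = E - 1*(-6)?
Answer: 2304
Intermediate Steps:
s(E) = 6 + E (s(E) = E + 6 = 6 + E)
(s(-11) + B)² = ((6 - 11) - 43)² = (-5 - 43)² = (-48)² = 2304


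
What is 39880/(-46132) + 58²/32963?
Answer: -289844098/380162279 ≈ -0.76242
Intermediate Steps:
39880/(-46132) + 58²/32963 = 39880*(-1/46132) + 3364*(1/32963) = -9970/11533 + 3364/32963 = -289844098/380162279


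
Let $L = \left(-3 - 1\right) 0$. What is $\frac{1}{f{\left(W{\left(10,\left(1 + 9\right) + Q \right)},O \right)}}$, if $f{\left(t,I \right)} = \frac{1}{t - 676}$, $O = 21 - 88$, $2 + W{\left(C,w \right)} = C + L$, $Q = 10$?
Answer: $-668$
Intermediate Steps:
$L = 0$ ($L = \left(-4\right) 0 = 0$)
$W{\left(C,w \right)} = -2 + C$ ($W{\left(C,w \right)} = -2 + \left(C + 0\right) = -2 + C$)
$O = -67$ ($O = 21 - 88 = -67$)
$f{\left(t,I \right)} = \frac{1}{-676 + t}$
$\frac{1}{f{\left(W{\left(10,\left(1 + 9\right) + Q \right)},O \right)}} = \frac{1}{\frac{1}{-676 + \left(-2 + 10\right)}} = \frac{1}{\frac{1}{-676 + 8}} = \frac{1}{\frac{1}{-668}} = \frac{1}{- \frac{1}{668}} = -668$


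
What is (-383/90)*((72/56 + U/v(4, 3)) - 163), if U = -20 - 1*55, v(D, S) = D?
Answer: 1935299/2520 ≈ 767.98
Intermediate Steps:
U = -75 (U = -20 - 55 = -75)
(-383/90)*((72/56 + U/v(4, 3)) - 163) = (-383/90)*((72/56 - 75/4) - 163) = (-383*1/90)*((72*(1/56) - 75*¼) - 163) = -383*((9/7 - 75/4) - 163)/90 = -383*(-489/28 - 163)/90 = -383/90*(-5053/28) = 1935299/2520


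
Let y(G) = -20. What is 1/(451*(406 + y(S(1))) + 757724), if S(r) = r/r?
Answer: 1/931810 ≈ 1.0732e-6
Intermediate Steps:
S(r) = 1
1/(451*(406 + y(S(1))) + 757724) = 1/(451*(406 - 20) + 757724) = 1/(451*386 + 757724) = 1/(174086 + 757724) = 1/931810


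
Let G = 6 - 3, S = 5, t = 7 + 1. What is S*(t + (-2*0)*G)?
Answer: 40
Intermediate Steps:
t = 8
G = 3
S*(t + (-2*0)*G) = 5*(8 - 2*0*3) = 5*(8 + 0*3) = 5*(8 + 0) = 5*8 = 40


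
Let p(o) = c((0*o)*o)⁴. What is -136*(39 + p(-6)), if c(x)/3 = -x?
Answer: -5304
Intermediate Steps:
c(x) = -3*x (c(x) = 3*(-x) = -3*x)
p(o) = 0 (p(o) = (-3*0*o*o)⁴ = (-0*o)⁴ = (-3*0)⁴ = 0⁴ = 0)
-136*(39 + p(-6)) = -136*(39 + 0) = -136*39 = -5304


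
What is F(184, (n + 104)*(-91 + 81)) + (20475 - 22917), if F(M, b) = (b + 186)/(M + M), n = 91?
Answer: -225105/92 ≈ -2446.8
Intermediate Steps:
F(M, b) = (186 + b)/(2*M) (F(M, b) = (186 + b)/((2*M)) = (186 + b)*(1/(2*M)) = (186 + b)/(2*M))
F(184, (n + 104)*(-91 + 81)) + (20475 - 22917) = (½)*(186 + (91 + 104)*(-91 + 81))/184 + (20475 - 22917) = (½)*(1/184)*(186 + 195*(-10)) - 2442 = (½)*(1/184)*(186 - 1950) - 2442 = (½)*(1/184)*(-1764) - 2442 = -441/92 - 2442 = -225105/92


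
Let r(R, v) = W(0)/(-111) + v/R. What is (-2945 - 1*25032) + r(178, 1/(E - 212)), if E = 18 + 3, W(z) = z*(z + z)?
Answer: -951162047/33998 ≈ -27977.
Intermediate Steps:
W(z) = 2*z**2 (W(z) = z*(2*z) = 2*z**2)
E = 21
r(R, v) = v/R (r(R, v) = (2*0**2)/(-111) + v/R = (2*0)*(-1/111) + v/R = 0*(-1/111) + v/R = 0 + v/R = v/R)
(-2945 - 1*25032) + r(178, 1/(E - 212)) = (-2945 - 1*25032) + 1/((21 - 212)*178) = (-2945 - 25032) + (1/178)/(-191) = -27977 - 1/191*1/178 = -27977 - 1/33998 = -951162047/33998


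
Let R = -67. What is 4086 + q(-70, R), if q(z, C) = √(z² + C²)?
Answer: 4086 + √9389 ≈ 4182.9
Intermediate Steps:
q(z, C) = √(C² + z²)
4086 + q(-70, R) = 4086 + √((-67)² + (-70)²) = 4086 + √(4489 + 4900) = 4086 + √9389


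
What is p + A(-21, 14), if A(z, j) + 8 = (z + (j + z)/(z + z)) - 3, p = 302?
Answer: 1621/6 ≈ 270.17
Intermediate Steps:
A(z, j) = -11 + z + (j + z)/(2*z) (A(z, j) = -8 + ((z + (j + z)/(z + z)) - 3) = -8 + ((z + (j + z)/((2*z))) - 3) = -8 + ((z + (j + z)*(1/(2*z))) - 3) = -8 + ((z + (j + z)/(2*z)) - 3) = -8 + (-3 + z + (j + z)/(2*z)) = -11 + z + (j + z)/(2*z))
p + A(-21, 14) = 302 + (-21/2 - 21 + (½)*14/(-21)) = 302 + (-21/2 - 21 + (½)*14*(-1/21)) = 302 + (-21/2 - 21 - ⅓) = 302 - 191/6 = 1621/6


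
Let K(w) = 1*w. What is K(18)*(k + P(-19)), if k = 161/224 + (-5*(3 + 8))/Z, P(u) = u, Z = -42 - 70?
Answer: -35865/112 ≈ -320.22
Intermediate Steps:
K(w) = w
Z = -112
k = 271/224 (k = 161/224 - 5*(3 + 8)/(-112) = 161*(1/224) - 5*11*(-1/112) = 23/32 - 55*(-1/112) = 23/32 + 55/112 = 271/224 ≈ 1.2098)
K(18)*(k + P(-19)) = 18*(271/224 - 19) = 18*(-3985/224) = -35865/112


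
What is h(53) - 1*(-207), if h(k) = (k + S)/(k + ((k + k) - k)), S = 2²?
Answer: 21999/106 ≈ 207.54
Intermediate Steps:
S = 4
h(k) = (4 + k)/(2*k) (h(k) = (k + 4)/(k + ((k + k) - k)) = (4 + k)/(k + (2*k - k)) = (4 + k)/(k + k) = (4 + k)/((2*k)) = (4 + k)*(1/(2*k)) = (4 + k)/(2*k))
h(53) - 1*(-207) = (½)*(4 + 53)/53 - 1*(-207) = (½)*(1/53)*57 + 207 = 57/106 + 207 = 21999/106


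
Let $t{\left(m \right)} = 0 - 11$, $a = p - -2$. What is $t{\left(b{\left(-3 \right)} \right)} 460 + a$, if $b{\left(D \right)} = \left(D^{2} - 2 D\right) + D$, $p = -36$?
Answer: $-5094$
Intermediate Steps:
$b{\left(D \right)} = D^{2} - D$
$a = -34$ ($a = -36 - -2 = -36 + 2 = -34$)
$t{\left(m \right)} = -11$ ($t{\left(m \right)} = 0 - 11 = -11$)
$t{\left(b{\left(-3 \right)} \right)} 460 + a = \left(-11\right) 460 - 34 = -5060 - 34 = -5094$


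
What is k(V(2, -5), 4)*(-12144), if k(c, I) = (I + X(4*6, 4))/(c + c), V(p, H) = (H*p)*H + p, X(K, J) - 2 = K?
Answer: -45540/13 ≈ -3503.1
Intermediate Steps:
X(K, J) = 2 + K
V(p, H) = p + p*H**2 (V(p, H) = p*H**2 + p = p + p*H**2)
k(c, I) = (26 + I)/(2*c) (k(c, I) = (I + (2 + 4*6))/(c + c) = (I + (2 + 24))/((2*c)) = (I + 26)*(1/(2*c)) = (26 + I)*(1/(2*c)) = (26 + I)/(2*c))
k(V(2, -5), 4)*(-12144) = ((26 + 4)/(2*((2*(1 + (-5)**2)))))*(-12144) = ((1/2)*30/(2*(1 + 25)))*(-12144) = ((1/2)*30/(2*26))*(-12144) = ((1/2)*30/52)*(-12144) = ((1/2)*(1/52)*30)*(-12144) = (15/52)*(-12144) = -45540/13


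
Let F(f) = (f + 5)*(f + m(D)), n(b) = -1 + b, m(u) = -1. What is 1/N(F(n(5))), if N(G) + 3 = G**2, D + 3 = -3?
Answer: 1/726 ≈ 0.0013774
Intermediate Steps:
D = -6 (D = -3 - 3 = -6)
F(f) = (-1 + f)*(5 + f) (F(f) = (f + 5)*(f - 1) = (5 + f)*(-1 + f) = (-1 + f)*(5 + f))
N(G) = -3 + G**2
1/N(F(n(5))) = 1/(-3 + (-5 + (-1 + 5)**2 + 4*(-1 + 5))**2) = 1/(-3 + (-5 + 4**2 + 4*4)**2) = 1/(-3 + (-5 + 16 + 16)**2) = 1/(-3 + 27**2) = 1/(-3 + 729) = 1/726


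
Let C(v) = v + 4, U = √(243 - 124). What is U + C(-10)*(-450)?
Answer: 2700 + √119 ≈ 2710.9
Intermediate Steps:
U = √119 ≈ 10.909
C(v) = 4 + v
U + C(-10)*(-450) = √119 + (4 - 10)*(-450) = √119 - 6*(-450) = √119 + 2700 = 2700 + √119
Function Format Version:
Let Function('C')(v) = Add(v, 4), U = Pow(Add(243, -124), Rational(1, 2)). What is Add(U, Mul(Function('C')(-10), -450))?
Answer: Add(2700, Pow(119, Rational(1, 2))) ≈ 2710.9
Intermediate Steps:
U = Pow(119, Rational(1, 2)) ≈ 10.909
Function('C')(v) = Add(4, v)
Add(U, Mul(Function('C')(-10), -450)) = Add(Pow(119, Rational(1, 2)), Mul(Add(4, -10), -450)) = Add(Pow(119, Rational(1, 2)), Mul(-6, -450)) = Add(Pow(119, Rational(1, 2)), 2700) = Add(2700, Pow(119, Rational(1, 2)))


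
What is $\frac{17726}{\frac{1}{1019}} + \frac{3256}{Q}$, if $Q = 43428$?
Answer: $\frac{17827977752}{987} \approx 1.8063 \cdot 10^{7}$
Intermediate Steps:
$\frac{17726}{\frac{1}{1019}} + \frac{3256}{Q} = \frac{17726}{\frac{1}{1019}} + \frac{3256}{43428} = 17726 \frac{1}{\frac{1}{1019}} + 3256 \cdot \frac{1}{43428} = 17726 \cdot 1019 + \frac{74}{987} = 18062794 + \frac{74}{987} = \frac{17827977752}{987}$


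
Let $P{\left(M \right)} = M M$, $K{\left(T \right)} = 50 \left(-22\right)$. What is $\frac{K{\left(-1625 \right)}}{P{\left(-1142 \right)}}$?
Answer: $- \frac{275}{326041} \approx -0.00084345$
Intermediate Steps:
$K{\left(T \right)} = -1100$
$P{\left(M \right)} = M^{2}$
$\frac{K{\left(-1625 \right)}}{P{\left(-1142 \right)}} = - \frac{1100}{\left(-1142\right)^{2}} = - \frac{1100}{1304164} = \left(-1100\right) \frac{1}{1304164} = - \frac{275}{326041}$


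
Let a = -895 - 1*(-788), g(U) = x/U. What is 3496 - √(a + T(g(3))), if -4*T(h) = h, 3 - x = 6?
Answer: 3496 - I*√427/2 ≈ 3496.0 - 10.332*I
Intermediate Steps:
x = -3 (x = 3 - 1*6 = 3 - 6 = -3)
g(U) = -3/U
a = -107 (a = -895 + 788 = -107)
T(h) = -h/4
3496 - √(a + T(g(3))) = 3496 - √(-107 - (-3)/(4*3)) = 3496 - √(-107 - ¼*(-1)) = 3496 - √(-107 + ¼) = 3496 - √(-427/4) = 3496 - I*√427/2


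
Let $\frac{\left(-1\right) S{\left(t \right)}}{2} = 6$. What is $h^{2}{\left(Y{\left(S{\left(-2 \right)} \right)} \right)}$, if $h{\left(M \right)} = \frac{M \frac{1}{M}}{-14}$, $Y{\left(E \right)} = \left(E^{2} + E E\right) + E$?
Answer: $\frac{1}{196} \approx 0.005102$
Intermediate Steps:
$S{\left(t \right)} = -12$ ($S{\left(t \right)} = \left(-2\right) 6 = -12$)
$Y{\left(E \right)} = E + 2 E^{2}$ ($Y{\left(E \right)} = \left(E^{2} + E^{2}\right) + E = 2 E^{2} + E = E + 2 E^{2}$)
$h{\left(M \right)} = - \frac{1}{14}$ ($h{\left(M \right)} = 1 \left(- \frac{1}{14}\right) = - \frac{1}{14}$)
$h^{2}{\left(Y{\left(S{\left(-2 \right)} \right)} \right)} = \left(- \frac{1}{14}\right)^{2} = \frac{1}{196}$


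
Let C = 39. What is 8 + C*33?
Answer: 1295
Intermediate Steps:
8 + C*33 = 8 + 39*33 = 8 + 1287 = 1295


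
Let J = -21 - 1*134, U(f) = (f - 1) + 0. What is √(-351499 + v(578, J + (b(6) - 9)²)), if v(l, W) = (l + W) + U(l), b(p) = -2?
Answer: I*√350378 ≈ 591.93*I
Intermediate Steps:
U(f) = -1 + f (U(f) = (-1 + f) + 0 = -1 + f)
J = -155 (J = -21 - 134 = -155)
v(l, W) = -1 + W + 2*l (v(l, W) = (l + W) + (-1 + l) = (W + l) + (-1 + l) = -1 + W + 2*l)
√(-351499 + v(578, J + (b(6) - 9)²)) = √(-351499 + (-1 + (-155 + (-2 - 9)²) + 2*578)) = √(-351499 + (-1 + (-155 + (-11)²) + 1156)) = √(-351499 + (-1 + (-155 + 121) + 1156)) = √(-351499 + (-1 - 34 + 1156)) = √(-351499 + 1121) = √(-350378) = I*√350378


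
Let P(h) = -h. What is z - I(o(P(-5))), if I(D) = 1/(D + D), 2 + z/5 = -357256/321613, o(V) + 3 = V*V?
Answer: -220427653/14150972 ≈ -15.577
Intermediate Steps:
o(V) = -3 + V² (o(V) = -3 + V*V = -3 + V²)
z = -5002410/321613 (z = -10 + 5*(-357256/321613) = -10 - 1786280/321613 = -5002410/321613 ≈ -15.554)
I(D) = 1/(2*D)
z - I(o(P(-5))) = -5002410/321613 - 1/(2*(-3 + (-1*(-5))²)) = -5002410/321613 - 1/(2*(-3 + 5²)) = -5002410/321613 - 1/(2*(-3 + 25)) = -5002410/321613 - 1/(2*22) = -5002410/321613 - 1*1/44 = -5002410/321613 - 1/44 = -220427653/14150972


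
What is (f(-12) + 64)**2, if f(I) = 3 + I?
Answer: 3025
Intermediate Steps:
(f(-12) + 64)**2 = ((3 - 12) + 64)**2 = (-9 + 64)**2 = 55**2 = 3025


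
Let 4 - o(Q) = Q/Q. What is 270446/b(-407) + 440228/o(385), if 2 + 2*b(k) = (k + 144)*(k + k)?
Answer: 7853802743/53520 ≈ 1.4675e+5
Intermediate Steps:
b(k) = -1 + k*(144 + k) (b(k) = -1 + ((k + 144)*(k + k))/2 = -1 + ((144 + k)*(2*k))/2 = -1 + (2*k*(144 + k))/2 = -1 + k*(144 + k))
o(Q) = 3 (o(Q) = 4 - Q/Q = 4 - 1*1 = 4 - 1 = 3)
270446/b(-407) + 440228/o(385) = 270446/(-1 + (-407)² + 144*(-407)) + 440228/3 = 270446/(-1 + 165649 - 58608) + 440228*(⅓) = 270446/107040 + 440228/3 = 270446*(1/107040) + 440228/3 = 135223/53520 + 440228/3 = 7853802743/53520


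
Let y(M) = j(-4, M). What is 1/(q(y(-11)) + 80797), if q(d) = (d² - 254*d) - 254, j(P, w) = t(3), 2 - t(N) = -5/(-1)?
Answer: 1/81314 ≈ 1.2298e-5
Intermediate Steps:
t(N) = -3 (t(N) = 2 - (-5)/(-1) = 2 - (-5)*(-1) = 2 - 1*5 = 2 - 5 = -3)
j(P, w) = -3
y(M) = -3
q(d) = -254 + d² - 254*d
1/(q(y(-11)) + 80797) = 1/((-254 + (-3)² - 254*(-3)) + 80797) = 1/((-254 + 9 + 762) + 80797) = 1/(517 + 80797) = 1/81314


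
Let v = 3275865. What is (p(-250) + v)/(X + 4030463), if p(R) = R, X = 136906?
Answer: 3275615/4167369 ≈ 0.78602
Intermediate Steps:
(p(-250) + v)/(X + 4030463) = (-250 + 3275865)/(136906 + 4030463) = 3275615/4167369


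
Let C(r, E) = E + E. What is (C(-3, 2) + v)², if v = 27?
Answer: 961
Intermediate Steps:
C(r, E) = 2*E
(C(-3, 2) + v)² = (2*2 + 27)² = (4 + 27)² = 31² = 961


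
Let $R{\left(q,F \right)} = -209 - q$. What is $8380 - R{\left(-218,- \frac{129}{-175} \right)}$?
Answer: $8371$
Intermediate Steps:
$8380 - R{\left(-218,- \frac{129}{-175} \right)} = 8380 - \left(-209 - -218\right) = 8380 - \left(-209 + 218\right) = 8380 - 9 = 8371$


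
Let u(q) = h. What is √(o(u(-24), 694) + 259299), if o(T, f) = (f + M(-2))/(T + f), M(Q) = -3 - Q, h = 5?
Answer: √14077137234/233 ≈ 509.21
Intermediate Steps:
u(q) = 5
o(T, f) = (-1 + f)/(T + f) (o(T, f) = (f + (-3 - 1*(-2)))/(T + f) = (f + (-3 + 2))/(T + f) = (f - 1)/(T + f) = (-1 + f)/(T + f))
√(o(u(-24), 694) + 259299) = √((-1 + 694)/(5 + 694) + 259299) = √(693/699 + 259299) = √((1/699)*693 + 259299) = √(231/233 + 259299) = √(60416898/233) = √14077137234/233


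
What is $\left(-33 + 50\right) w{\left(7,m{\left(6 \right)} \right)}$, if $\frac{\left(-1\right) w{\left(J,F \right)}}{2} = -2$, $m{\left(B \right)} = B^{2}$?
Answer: $68$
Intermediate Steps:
$w{\left(J,F \right)} = 4$ ($w{\left(J,F \right)} = \left(-2\right) \left(-2\right) = 4$)
$\left(-33 + 50\right) w{\left(7,m{\left(6 \right)} \right)} = \left(-33 + 50\right) 4 = 17 \cdot 4 = 68$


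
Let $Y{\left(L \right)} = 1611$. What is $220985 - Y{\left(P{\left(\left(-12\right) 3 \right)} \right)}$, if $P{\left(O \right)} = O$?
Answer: $219374$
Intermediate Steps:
$220985 - Y{\left(P{\left(\left(-12\right) 3 \right)} \right)} = 220985 - 1611 = 219374$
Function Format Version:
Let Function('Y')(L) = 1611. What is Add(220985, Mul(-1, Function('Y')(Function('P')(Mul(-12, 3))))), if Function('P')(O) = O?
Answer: 219374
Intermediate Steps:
Add(220985, Mul(-1, Function('Y')(Function('P')(Mul(-12, 3))))) = Add(220985, Mul(-1, 1611)) = Add(220985, -1611) = 219374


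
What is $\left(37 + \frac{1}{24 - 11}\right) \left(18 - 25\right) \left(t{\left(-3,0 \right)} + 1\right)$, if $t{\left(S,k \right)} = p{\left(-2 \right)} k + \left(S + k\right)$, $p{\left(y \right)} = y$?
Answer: $\frac{6748}{13} \approx 519.08$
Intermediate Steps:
$t{\left(S,k \right)} = S - k$ ($t{\left(S,k \right)} = - 2 k + \left(S + k\right) = S - k$)
$\left(37 + \frac{1}{24 - 11}\right) \left(18 - 25\right) \left(t{\left(-3,0 \right)} + 1\right) = \left(37 + \frac{1}{24 - 11}\right) \left(18 - 25\right) \left(\left(-3 - 0\right) + 1\right) = \left(37 + \frac{1}{24 + \left(-12 + 1\right)}\right) \left(- 7 \left(\left(-3 + 0\right) + 1\right)\right) = \left(37 + \frac{1}{24 - 11}\right) \left(- 7 \left(-3 + 1\right)\right) = \left(37 + \frac{1}{13}\right) \left(\left(-7\right) \left(-2\right)\right) = \left(37 + \frac{1}{13}\right) 14 = \frac{482}{13} \cdot 14 = \frac{6748}{13}$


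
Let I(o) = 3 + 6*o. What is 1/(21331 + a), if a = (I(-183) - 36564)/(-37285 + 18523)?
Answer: 6254/133416627 ≈ 4.6876e-5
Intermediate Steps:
a = 12553/6254 (a = ((3 + 6*(-183)) - 36564)/(-37285 + 18523) = ((3 - 1098) - 36564)/(-18762) = (-1095 - 36564)*(-1/18762) = -37659*(-1/18762) = 12553/6254 ≈ 2.0072)
1/(21331 + a) = 1/(21331 + 12553/6254) = 1/(133416627/6254) = 6254/133416627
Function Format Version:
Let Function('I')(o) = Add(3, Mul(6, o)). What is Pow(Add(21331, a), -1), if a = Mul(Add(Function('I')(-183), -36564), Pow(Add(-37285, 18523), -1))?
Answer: Rational(6254, 133416627) ≈ 4.6876e-5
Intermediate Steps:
a = Rational(12553, 6254) (a = Mul(Add(Add(3, Mul(6, -183)), -36564), Pow(Add(-37285, 18523), -1)) = Mul(Add(Add(3, -1098), -36564), Pow(-18762, -1)) = Mul(Add(-1095, -36564), Rational(-1, 18762)) = Mul(-37659, Rational(-1, 18762)) = Rational(12553, 6254) ≈ 2.0072)
Pow(Add(21331, a), -1) = Pow(Add(21331, Rational(12553, 6254)), -1) = Pow(Rational(133416627, 6254), -1) = Rational(6254, 133416627)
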